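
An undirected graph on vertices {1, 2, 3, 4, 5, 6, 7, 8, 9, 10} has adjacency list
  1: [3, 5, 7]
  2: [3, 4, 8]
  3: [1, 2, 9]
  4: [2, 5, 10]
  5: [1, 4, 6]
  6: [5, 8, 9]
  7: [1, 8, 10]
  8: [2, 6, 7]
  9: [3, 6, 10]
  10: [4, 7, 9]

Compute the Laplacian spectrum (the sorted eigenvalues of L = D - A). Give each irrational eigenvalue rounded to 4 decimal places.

[0, 2, 2, 2, 2, 2, 5, 5, 5, 5]

Each diagonal entry of L is the vertex degree and each off-diagonal entry is -1 where an edge is present, 0 otherwise; in the order [1, 2, 3, 4, 5, 6, 7, 8, 9, 10] the diagonal is [3, 3, 3, 3, 3, 3, 3, 3, 3, 3]. Diagonalising L (or applying a numerical eigensolver to the 10x10 matrix) gives the spectrum above. The eigenvalues sum to 30, which equals trace(L) = 2|E|.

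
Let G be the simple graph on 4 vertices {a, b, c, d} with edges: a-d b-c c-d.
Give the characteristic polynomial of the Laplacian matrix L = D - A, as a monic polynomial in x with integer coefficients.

x^4 - 6x^3 + 10x^2 - 4x

Each diagonal entry of L is the vertex degree and each off-diagonal entry is -1 where an edge is present, 0 otherwise; in the order [a, b, c, d] the diagonal is [1, 1, 2, 2]. Computing det(xI - L) by cofactor expansion (or equivalently via sum-over-permutations) gives x^4 - 6x^3 + 10x^2 - 4x. Since p(0) = det(-L) = 0, x divides p(x). By the matrix-tree theorem the graph has (1/4) * product of the nonzero eigenvalues = 1 spanning tree.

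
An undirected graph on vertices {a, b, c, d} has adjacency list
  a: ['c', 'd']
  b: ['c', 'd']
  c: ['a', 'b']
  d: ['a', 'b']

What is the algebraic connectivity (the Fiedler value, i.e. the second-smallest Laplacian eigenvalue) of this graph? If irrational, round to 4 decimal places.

With the vertex order [a, b, c, d], the degrees are [2, 2, 2, 2], giving D = diag(2, 2, 2, 2) and L = D - A. The sorted Laplacian eigenvalues are [0, 2, 2, 4]; the algebraic connectivity is the second entry, 2. The eigenvalues sum to 8, which equals trace(L) = 2|E|.

2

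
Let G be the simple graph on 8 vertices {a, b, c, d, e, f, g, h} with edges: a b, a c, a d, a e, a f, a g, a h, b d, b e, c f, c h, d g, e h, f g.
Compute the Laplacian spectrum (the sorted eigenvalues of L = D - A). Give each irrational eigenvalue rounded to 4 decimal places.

[0, 1.7530, 1.7530, 3.4450, 3.4450, 4.8019, 4.8019, 8]

With the vertex order [a, b, c, d, e, f, g, h], the degrees are [7, 3, 3, 3, 3, 3, 3, 3], giving D = diag(7, 3, 3, 3, 3, 3, 3, 3) and L = D - A. The multiplicity of 0 as a Laplacian eigenvalue equals the number of connected components. The eigenvalues sum to 28, which equals trace(L) = 2|E|.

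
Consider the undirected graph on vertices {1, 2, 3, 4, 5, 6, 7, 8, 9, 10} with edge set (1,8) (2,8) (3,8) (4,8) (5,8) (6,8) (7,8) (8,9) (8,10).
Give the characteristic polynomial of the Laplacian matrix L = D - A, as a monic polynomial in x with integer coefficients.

x^10 - 18x^9 + 108x^8 - 336x^7 + 630x^6 - 756x^5 + 588x^4 - 288x^3 + 81x^2 - 10x

Each diagonal entry of L is the vertex degree and each off-diagonal entry is -1 where an edge is present, 0 otherwise; in the order [1, 2, 3, 4, 5, 6, 7, 8, 9, 10] the diagonal is [1, 1, 1, 1, 1, 1, 1, 9, 1, 1]. Computing det(xI - L) by cofactor expansion (or equivalently via sum-over-permutations) gives x^10 - 18x^9 + 108x^8 - 336x^7 + 630x^6 - 756x^5 + 588x^4 - 288x^3 + 81x^2 - 10x. The constant term is 0 because L is singular (the all-ones vector lies in its kernel).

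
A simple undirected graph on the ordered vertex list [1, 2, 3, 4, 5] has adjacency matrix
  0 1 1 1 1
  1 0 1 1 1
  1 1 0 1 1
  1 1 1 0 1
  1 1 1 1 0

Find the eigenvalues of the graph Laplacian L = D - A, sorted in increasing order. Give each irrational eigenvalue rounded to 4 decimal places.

Reading degrees in the order [1, 2, 3, 4, 5] gives [4, 4, 4, 4, 4]; set D = diag(4, 4, 4, 4, 4) and form L = D - A. Diagonalising L (or applying a numerical eigensolver to the 5x5 matrix) gives the spectrum above. By the matrix-tree theorem the graph has (1/5) * product of the nonzero eigenvalues = 125 spanning trees. There is one zero in the spectrum, matching the 1 component.

[0, 5, 5, 5, 5]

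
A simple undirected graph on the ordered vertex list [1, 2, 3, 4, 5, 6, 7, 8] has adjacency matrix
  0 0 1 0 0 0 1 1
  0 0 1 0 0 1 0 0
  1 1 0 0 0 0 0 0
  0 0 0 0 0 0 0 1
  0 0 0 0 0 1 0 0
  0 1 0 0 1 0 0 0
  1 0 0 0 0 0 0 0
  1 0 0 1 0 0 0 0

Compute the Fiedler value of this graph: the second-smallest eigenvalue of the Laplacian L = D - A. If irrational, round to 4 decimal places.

Reading degrees in the order [1, 2, 3, 4, 5, 6, 7, 8] gives [3, 2, 2, 1, 1, 2, 1, 2]; set D = diag(3, 2, 2, 1, 1, 2, 1, 2) and form L = D - A. Computing the eigenvalues of L and sorting gives [0, 0.1864, 0.5858, 1, 2, 2.4707, 3.4142, 4.3429]. The Fiedler value lambda_2 = 0.1864 is strictly positive, so the graph is connected. By the matrix-tree theorem the graph has (1/8) * product of the nonzero eigenvalues = 1 spanning tree.

0.1864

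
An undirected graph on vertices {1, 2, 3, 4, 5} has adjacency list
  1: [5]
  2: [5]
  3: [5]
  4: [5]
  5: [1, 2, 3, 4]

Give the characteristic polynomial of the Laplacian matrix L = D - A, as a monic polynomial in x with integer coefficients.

x^5 - 8x^4 + 18x^3 - 16x^2 + 5x

Each diagonal entry of L is the vertex degree and each off-diagonal entry is -1 where an edge is present, 0 otherwise; in the order [1, 2, 3, 4, 5] the diagonal is [1, 1, 1, 1, 4]. Computing det(xI - L) by cofactor expansion (or equivalently via sum-over-permutations) gives x^5 - 8x^4 + 18x^3 - 16x^2 + 5x. The coefficient of x^4 equals -trace(L) = -8, matching the sum of degrees. By the matrix-tree theorem the graph has (1/5) * product of the nonzero eigenvalues = 1 spanning tree.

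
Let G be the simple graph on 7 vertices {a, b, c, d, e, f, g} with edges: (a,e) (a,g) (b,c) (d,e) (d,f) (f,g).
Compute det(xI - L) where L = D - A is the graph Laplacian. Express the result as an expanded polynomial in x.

x^7 - 12x^6 + 55x^5 - 120x^4 + 125x^3 - 50x^2

Each diagonal entry of L is the vertex degree and each off-diagonal entry is -1 where an edge is present, 0 otherwise; in the order [a, b, c, d, e, f, g] the diagonal is [2, 1, 1, 2, 2, 2, 2]. L has integer entries, so p(x) = det(xI - L) has integer coefficients. Expanding the determinant yields x^7 - 12x^6 + 55x^5 - 120x^4 + 125x^3 - 50x^2. The constant term is 0 because L is singular (the all-ones vector lies in its kernel). The largest eigenvalue, 3.6180, is at most the vertex count 7. There are 2 zeros in the spectrum, matching the 2 components.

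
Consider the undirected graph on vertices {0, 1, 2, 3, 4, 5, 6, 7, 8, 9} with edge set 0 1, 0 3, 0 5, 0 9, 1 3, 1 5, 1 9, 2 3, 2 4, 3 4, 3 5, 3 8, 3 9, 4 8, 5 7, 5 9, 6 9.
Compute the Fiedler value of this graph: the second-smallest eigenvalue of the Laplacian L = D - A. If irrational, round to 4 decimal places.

0.6899

With the vertex order [0, 1, 2, 3, 4, 5, 6, 7, 8, 9], the degrees are [4, 4, 2, 7, 3, 5, 1, 1, 2, 5], giving D = diag(4, 4, 2, 7, 3, 5, 1, 1, 2, 5) and L = D - A. The smallest Laplacian eigenvalue is always 0. The next one, lambda_2 = 0.6899, measures how hard the graph is to disconnect: larger values mean better connectivity. The eigenvalues sum to 34, which equals trace(L) = 2|E|.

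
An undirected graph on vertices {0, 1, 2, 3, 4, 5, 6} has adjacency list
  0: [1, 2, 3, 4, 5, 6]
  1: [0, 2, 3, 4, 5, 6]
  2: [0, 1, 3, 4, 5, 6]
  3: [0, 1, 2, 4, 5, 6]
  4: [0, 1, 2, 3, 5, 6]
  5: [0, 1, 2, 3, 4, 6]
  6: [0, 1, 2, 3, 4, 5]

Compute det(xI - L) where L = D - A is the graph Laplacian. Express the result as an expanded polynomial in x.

With the vertex order [0, 1, 2, 3, 4, 5, 6], the degrees are [6, 6, 6, 6, 6, 6, 6], giving D = diag(6, 6, 6, 6, 6, 6, 6) and L = D - A. Computing det(xI - L) by cofactor expansion (or equivalently via sum-over-permutations) gives x^7 - 42x^6 + 735x^5 - 6860x^4 + 36015x^3 - 100842x^2 + 117649x. The constant term is 0 because L is singular (the all-ones vector lies in its kernel). The largest eigenvalue, 7, is at most the vertex count 7.

x^7 - 42x^6 + 735x^5 - 6860x^4 + 36015x^3 - 100842x^2 + 117649x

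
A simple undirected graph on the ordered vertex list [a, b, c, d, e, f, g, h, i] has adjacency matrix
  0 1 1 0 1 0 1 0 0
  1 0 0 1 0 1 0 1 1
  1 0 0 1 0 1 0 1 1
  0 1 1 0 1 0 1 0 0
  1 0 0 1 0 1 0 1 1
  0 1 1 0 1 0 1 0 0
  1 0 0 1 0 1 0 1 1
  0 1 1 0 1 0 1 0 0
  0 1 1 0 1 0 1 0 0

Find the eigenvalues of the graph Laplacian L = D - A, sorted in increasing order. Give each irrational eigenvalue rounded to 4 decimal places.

[0, 4, 4, 4, 4, 5, 5, 5, 9]

Reading degrees in the order [a, b, c, d, e, f, g, h, i] gives [4, 5, 5, 4, 5, 4, 5, 4, 4]; set D = diag(4, 5, 5, 4, 5, 4, 5, 4, 4) and form L = D - A. L is symmetric positive semidefinite, so every eigenvalue is real and nonnegative. The single zero eigenvalue shows the graph is connected. The largest eigenvalue, 9, is at most the vertex count 9. There is one zero in the spectrum, matching the 1 component.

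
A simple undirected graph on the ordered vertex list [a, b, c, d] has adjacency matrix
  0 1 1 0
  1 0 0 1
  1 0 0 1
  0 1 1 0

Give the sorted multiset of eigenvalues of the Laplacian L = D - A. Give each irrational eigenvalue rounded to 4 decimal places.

Each diagonal entry of L is the vertex degree and each off-diagonal entry is -1 where an edge is present, 0 otherwise; in the order [a, b, c, d] the diagonal is [2, 2, 2, 2]. Diagonalising L (or applying a numerical eigensolver to the 4x4 matrix) gives the spectrum above.

[0, 2, 2, 4]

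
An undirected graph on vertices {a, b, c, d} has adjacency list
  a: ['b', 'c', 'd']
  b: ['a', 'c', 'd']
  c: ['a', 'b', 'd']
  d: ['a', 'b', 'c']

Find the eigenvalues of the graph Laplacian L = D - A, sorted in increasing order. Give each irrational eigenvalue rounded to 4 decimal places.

With the vertex order [a, b, c, d], the degrees are [3, 3, 3, 3], giving D = diag(3, 3, 3, 3) and L = D - A. The multiplicity of 0 as a Laplacian eigenvalue equals the number of connected components. The eigenvalues sum to 12, which equals trace(L) = 2|E|.

[0, 4, 4, 4]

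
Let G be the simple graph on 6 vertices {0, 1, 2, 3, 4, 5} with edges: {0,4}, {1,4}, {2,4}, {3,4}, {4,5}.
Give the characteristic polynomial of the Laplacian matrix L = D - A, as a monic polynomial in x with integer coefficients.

Each diagonal entry of L is the vertex degree and each off-diagonal entry is -1 where an edge is present, 0 otherwise; in the order [0, 1, 2, 3, 4, 5] the diagonal is [1, 1, 1, 1, 5, 1]. Computing det(xI - L) by cofactor expansion (or equivalently via sum-over-permutations) gives x^6 - 10x^5 + 30x^4 - 40x^3 + 25x^2 - 6x. The coefficient of x^5 equals -trace(L) = -10, matching the sum of degrees.

x^6 - 10x^5 + 30x^4 - 40x^3 + 25x^2 - 6x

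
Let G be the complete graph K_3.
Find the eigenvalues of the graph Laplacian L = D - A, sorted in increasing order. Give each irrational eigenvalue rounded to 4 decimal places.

The graph has 3 vertices and degree multiset [2, 2, 2]; D is the diagonal matrix of degrees and L = D - A. L is symmetric positive semidefinite, so every eigenvalue is real and nonnegative. The single zero eigenvalue shows the graph is connected. The eigenvalues sum to 6, which equals trace(L) = 2|E|.

[0, 3, 3]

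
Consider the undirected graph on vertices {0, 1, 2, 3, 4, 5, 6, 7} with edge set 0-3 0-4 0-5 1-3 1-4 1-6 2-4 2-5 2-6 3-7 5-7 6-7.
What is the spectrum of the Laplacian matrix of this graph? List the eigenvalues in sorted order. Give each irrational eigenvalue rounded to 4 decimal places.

Reading degrees in the order [0, 1, 2, 3, 4, 5, 6, 7] gives [3, 3, 3, 3, 3, 3, 3, 3]; set D = diag(3, 3, 3, 3, 3, 3, 3, 3) and form L = D - A. Diagonalising L (or applying a numerical eigensolver to the 8x8 matrix) gives the spectrum above. The single zero eigenvalue shows the graph is connected. The largest eigenvalue, 6, is at most the vertex count 8. By the matrix-tree theorem the graph has (1/8) * product of the nonzero eigenvalues = 384 spanning trees.

[0, 2, 2, 2, 4, 4, 4, 6]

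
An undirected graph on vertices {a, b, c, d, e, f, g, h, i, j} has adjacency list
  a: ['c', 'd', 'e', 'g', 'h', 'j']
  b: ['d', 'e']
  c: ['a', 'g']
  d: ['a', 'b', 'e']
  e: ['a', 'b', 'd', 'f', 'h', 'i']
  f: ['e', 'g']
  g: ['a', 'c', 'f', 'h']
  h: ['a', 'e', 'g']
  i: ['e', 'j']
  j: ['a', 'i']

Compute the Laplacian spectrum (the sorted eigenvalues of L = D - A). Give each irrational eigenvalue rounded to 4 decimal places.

Reading degrees in the order [a, b, c, d, e, f, g, h, i, j] gives [6, 2, 2, 3, 6, 2, 4, 3, 2, 2]; set D = diag(6, 2, 2, 3, 6, 2, 4, 3, 2, 2) and form L = D - A. L is symmetric positive semidefinite, so every eigenvalue is real and nonnegative.

[0, 1.0337, 1.1817, 1.8015, 2.5610, 2.8212, 3.4646, 4.9413, 6.5479, 7.6470]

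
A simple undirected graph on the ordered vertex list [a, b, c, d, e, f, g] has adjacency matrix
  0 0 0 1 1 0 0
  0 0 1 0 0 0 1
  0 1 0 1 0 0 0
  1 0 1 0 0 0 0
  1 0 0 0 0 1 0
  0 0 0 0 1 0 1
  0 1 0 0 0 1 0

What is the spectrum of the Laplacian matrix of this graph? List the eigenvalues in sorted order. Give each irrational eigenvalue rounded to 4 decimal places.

Each diagonal entry of L is the vertex degree and each off-diagonal entry is -1 where an edge is present, 0 otherwise; in the order [a, b, c, d, e, f, g] the diagonal is [2, 2, 2, 2, 2, 2, 2]. L is symmetric positive semidefinite, so every eigenvalue is real and nonnegative. There is one zero in the spectrum, matching the 1 component.

[0, 0.7530, 0.7530, 2.4450, 2.4450, 3.8019, 3.8019]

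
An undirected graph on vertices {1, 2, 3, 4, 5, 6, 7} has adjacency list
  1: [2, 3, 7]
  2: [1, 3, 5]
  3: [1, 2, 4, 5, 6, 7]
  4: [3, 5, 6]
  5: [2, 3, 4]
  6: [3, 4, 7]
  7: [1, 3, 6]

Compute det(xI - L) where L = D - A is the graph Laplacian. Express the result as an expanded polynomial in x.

x^7 - 24x^6 + 231x^5 - 1140x^4 + 3036x^3 - 4128x^2 + 2240x

Each diagonal entry of L is the vertex degree and each off-diagonal entry is -1 where an edge is present, 0 otherwise; in the order [1, 2, 3, 4, 5, 6, 7] the diagonal is [3, 3, 6, 3, 3, 3, 3]. L has integer entries, so p(x) = det(xI - L) has integer coefficients. Expanding the determinant yields x^7 - 24x^6 + 231x^5 - 1140x^4 + 3036x^3 - 4128x^2 + 2240x. The coefficient of x^6 equals -trace(L) = -24, matching the sum of degrees. There is one zero in the spectrum, matching the 1 component. The largest eigenvalue, 7, is at most the vertex count 7.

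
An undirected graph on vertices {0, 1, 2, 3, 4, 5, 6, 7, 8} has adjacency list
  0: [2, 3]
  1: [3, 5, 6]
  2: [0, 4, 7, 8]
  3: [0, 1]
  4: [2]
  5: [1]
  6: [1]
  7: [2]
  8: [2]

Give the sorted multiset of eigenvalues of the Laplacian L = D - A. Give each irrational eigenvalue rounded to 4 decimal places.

With the vertex order [0, 1, 2, 3, 4, 5, 6, 7, 8], the degrees are [2, 3, 4, 2, 1, 1, 1, 1, 1], giving D = diag(2, 3, 4, 2, 1, 1, 1, 1, 1) and L = D - A. Since every row of L sums to 0, the all-ones vector is in the kernel and 0 is an eigenvalue. The eigenvalues sum to 16, which equals trace(L) = 2|E|. There is one zero in the spectrum, matching the 1 component.

[0, 0.1649, 1, 1, 1, 1, 2.5680, 4.1652, 5.1019]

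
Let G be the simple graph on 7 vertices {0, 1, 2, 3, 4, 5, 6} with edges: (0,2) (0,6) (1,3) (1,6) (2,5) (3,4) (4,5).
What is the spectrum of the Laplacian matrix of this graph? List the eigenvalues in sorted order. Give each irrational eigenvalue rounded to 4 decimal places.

[0, 0.7530, 0.7530, 2.4450, 2.4450, 3.8019, 3.8019]

With the vertex order [0, 1, 2, 3, 4, 5, 6], the degrees are [2, 2, 2, 2, 2, 2, 2], giving D = diag(2, 2, 2, 2, 2, 2, 2) and L = D - A. Since every row of L sums to 0, the all-ones vector is in the kernel and 0 is an eigenvalue. The largest eigenvalue, 3.8019, is at most the vertex count 7.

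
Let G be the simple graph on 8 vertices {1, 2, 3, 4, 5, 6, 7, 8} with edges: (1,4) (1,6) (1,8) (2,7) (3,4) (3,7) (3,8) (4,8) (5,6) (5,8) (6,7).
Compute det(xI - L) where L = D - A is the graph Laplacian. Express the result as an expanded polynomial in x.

Reading degrees in the order [1, 2, 3, 4, 5, 6, 7, 8] gives [3, 1, 3, 3, 2, 3, 3, 4]; set D = diag(3, 1, 3, 3, 2, 3, 3, 4) and form L = D - A. Computing det(xI - L) by cofactor expansion (or equivalently via sum-over-permutations) gives x^8 - 22x^7 + 198x^6 - 938x^5 + 2503x^4 - 3716x^3 + 2786x^2 - 784x. The coefficient of x^7 equals -trace(L) = -22, matching the sum of degrees. The largest eigenvalue, 5.4142, is at most the vertex count 8. The eigenvalues sum to 22, which equals trace(L) = 2|E|.

x^8 - 22x^7 + 198x^6 - 938x^5 + 2503x^4 - 3716x^3 + 2786x^2 - 784x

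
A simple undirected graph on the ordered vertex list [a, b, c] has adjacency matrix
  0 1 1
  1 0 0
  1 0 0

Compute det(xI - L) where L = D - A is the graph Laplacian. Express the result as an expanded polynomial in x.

x^3 - 4x^2 + 3x

Each diagonal entry of L is the vertex degree and each off-diagonal entry is -1 where an edge is present, 0 otherwise; in the order [a, b, c] the diagonal is [2, 1, 1]. L has integer entries, so p(x) = det(xI - L) has integer coefficients. Expanding the determinant yields x^3 - 4x^2 + 3x. The constant term is 0 because L is singular (the all-ones vector lies in its kernel). The eigenvalues sum to 4, which equals trace(L) = 2|E|. By the matrix-tree theorem the graph has (1/3) * product of the nonzero eigenvalues = 1 spanning tree.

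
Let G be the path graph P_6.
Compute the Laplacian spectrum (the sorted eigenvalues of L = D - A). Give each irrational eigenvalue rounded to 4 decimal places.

[0, 0.2679, 1, 2, 3, 3.7321]

The graph has 6 vertices and degree multiset [2, 2, 2, 2, 1, 1]; D is the diagonal matrix of degrees and L = D - A. The multiplicity of 0 as a Laplacian eigenvalue equals the number of connected components.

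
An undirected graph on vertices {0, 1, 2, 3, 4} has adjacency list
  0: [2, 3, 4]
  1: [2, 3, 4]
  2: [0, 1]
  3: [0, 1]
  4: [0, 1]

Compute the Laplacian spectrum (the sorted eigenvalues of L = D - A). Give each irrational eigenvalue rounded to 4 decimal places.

Each diagonal entry of L is the vertex degree and each off-diagonal entry is -1 where an edge is present, 0 otherwise; in the order [0, 1, 2, 3, 4] the diagonal is [3, 3, 2, 2, 2]. L is symmetric positive semidefinite, so every eigenvalue is real and nonnegative. The single zero eigenvalue shows the graph is connected. The largest eigenvalue, 5, is at most the vertex count 5.

[0, 2, 2, 3, 5]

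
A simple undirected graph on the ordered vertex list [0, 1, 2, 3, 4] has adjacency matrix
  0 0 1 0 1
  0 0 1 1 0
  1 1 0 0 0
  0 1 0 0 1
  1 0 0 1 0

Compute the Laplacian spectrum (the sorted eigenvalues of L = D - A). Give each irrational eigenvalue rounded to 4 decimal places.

[0, 1.3820, 1.3820, 3.6180, 3.6180]

Each diagonal entry of L is the vertex degree and each off-diagonal entry is -1 where an edge is present, 0 otherwise; in the order [0, 1, 2, 3, 4] the diagonal is [2, 2, 2, 2, 2]. Diagonalising L (or applying a numerical eigensolver to the 5x5 matrix) gives the spectrum above. The eigenvalues sum to 10, which equals trace(L) = 2|E|.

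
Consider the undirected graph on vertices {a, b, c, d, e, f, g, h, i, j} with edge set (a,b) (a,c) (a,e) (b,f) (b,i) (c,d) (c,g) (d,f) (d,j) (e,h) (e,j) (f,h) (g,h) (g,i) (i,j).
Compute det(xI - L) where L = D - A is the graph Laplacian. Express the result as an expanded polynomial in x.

Each diagonal entry of L is the vertex degree and each off-diagonal entry is -1 where an edge is present, 0 otherwise; in the order [a, b, c, d, e, f, g, h, i, j] the diagonal is [3, 3, 3, 3, 3, 3, 3, 3, 3, 3]. The eigenvalues of L are [0, 2, 2, 2, 2, 2, 5, 5, 5, 5]; the characteristic polynomial is the product of (x - lambda_i), which multiplies out to x^10 - 30x^9 + 390x^8 - 2880x^7 + 13305x^6 - 39882x^5 + 77640x^4 - 94800x^3 + 66000x^2 - 20000x. The constant term is 0 because L is singular (the all-ones vector lies in its kernel). The eigenvalues sum to 30, which equals trace(L) = 2|E|.

x^10 - 30x^9 + 390x^8 - 2880x^7 + 13305x^6 - 39882x^5 + 77640x^4 - 94800x^3 + 66000x^2 - 20000x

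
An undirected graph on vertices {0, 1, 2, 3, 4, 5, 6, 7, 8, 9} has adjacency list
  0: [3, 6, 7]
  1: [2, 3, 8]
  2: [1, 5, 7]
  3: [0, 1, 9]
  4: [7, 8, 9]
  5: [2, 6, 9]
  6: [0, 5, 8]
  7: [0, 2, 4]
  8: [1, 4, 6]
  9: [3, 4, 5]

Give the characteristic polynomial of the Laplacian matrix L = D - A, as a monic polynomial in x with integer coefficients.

x^10 - 30x^9 + 390x^8 - 2880x^7 + 13305x^6 - 39882x^5 + 77640x^4 - 94800x^3 + 66000x^2 - 20000x

Each diagonal entry of L is the vertex degree and each off-diagonal entry is -1 where an edge is present, 0 otherwise; in the order [0, 1, 2, 3, 4, 5, 6, 7, 8, 9] the diagonal is [3, 3, 3, 3, 3, 3, 3, 3, 3, 3]. L has integer entries, so p(x) = det(xI - L) has integer coefficients. Expanding the determinant yields x^10 - 30x^9 + 390x^8 - 2880x^7 + 13305x^6 - 39882x^5 + 77640x^4 - 94800x^3 + 66000x^2 - 20000x. The coefficient of x^9 equals -trace(L) = -30, matching the sum of degrees. There is one zero in the spectrum, matching the 1 component. The eigenvalues sum to 30, which equals trace(L) = 2|E|.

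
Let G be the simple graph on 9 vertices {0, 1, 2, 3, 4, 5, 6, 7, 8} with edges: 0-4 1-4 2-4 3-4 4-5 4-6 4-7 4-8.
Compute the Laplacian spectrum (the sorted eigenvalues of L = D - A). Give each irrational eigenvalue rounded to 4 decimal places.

[0, 1, 1, 1, 1, 1, 1, 1, 9]

Reading degrees in the order [0, 1, 2, 3, 4, 5, 6, 7, 8] gives [1, 1, 1, 1, 8, 1, 1, 1, 1]; set D = diag(1, 1, 1, 1, 8, 1, 1, 1, 1) and form L = D - A. The multiplicity of 0 as a Laplacian eigenvalue equals the number of connected components. There is one zero in the spectrum, matching the 1 component.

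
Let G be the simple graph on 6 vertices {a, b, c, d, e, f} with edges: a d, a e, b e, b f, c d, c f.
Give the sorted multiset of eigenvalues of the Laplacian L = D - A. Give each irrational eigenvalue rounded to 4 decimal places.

With the vertex order [a, b, c, d, e, f], the degrees are [2, 2, 2, 2, 2, 2], giving D = diag(2, 2, 2, 2, 2, 2) and L = D - A. The multiplicity of 0 as a Laplacian eigenvalue equals the number of connected components. The single zero eigenvalue shows the graph is connected.

[0, 1, 1, 3, 3, 4]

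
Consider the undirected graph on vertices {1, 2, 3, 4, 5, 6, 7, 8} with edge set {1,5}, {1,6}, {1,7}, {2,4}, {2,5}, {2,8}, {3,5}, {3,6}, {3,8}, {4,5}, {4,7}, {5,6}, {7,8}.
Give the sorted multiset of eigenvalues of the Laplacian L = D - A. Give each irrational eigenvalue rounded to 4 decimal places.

[0, 1.6613, 2.1981, 2.5489, 3.5550, 4.5191, 5.2470, 6.2706]

Each diagonal entry of L is the vertex degree and each off-diagonal entry is -1 where an edge is present, 0 otherwise; in the order [1, 2, 3, 4, 5, 6, 7, 8] the diagonal is [3, 3, 3, 3, 5, 3, 3, 3]. L is symmetric positive semidefinite, so every eigenvalue is real and nonnegative. There is one zero in the spectrum, matching the 1 component.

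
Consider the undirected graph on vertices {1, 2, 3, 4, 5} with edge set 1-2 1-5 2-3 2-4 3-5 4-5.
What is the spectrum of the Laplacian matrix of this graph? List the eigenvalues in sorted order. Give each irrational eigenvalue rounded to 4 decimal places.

With the vertex order [1, 2, 3, 4, 5], the degrees are [2, 3, 2, 2, 3], giving D = diag(2, 3, 2, 2, 3) and L = D - A. The multiplicity of 0 as a Laplacian eigenvalue equals the number of connected components. The single zero eigenvalue shows the graph is connected. By the matrix-tree theorem the graph has (1/5) * product of the nonzero eigenvalues = 12 spanning trees.

[0, 2, 2, 3, 5]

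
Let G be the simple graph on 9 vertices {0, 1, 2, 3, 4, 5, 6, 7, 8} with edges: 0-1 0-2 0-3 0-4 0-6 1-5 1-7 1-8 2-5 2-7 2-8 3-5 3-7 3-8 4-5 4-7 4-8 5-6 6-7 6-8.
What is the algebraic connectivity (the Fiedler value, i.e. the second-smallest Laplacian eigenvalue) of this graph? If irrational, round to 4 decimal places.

Reading degrees in the order [0, 1, 2, 3, 4, 5, 6, 7, 8] gives [5, 4, 4, 4, 4, 5, 4, 5, 5]; set D = diag(5, 4, 4, 4, 4, 5, 4, 5, 5) and form L = D - A. The sorted Laplacian eigenvalues are [0, 4, 4, 4, 4, 5, 5, 5, 9]; the algebraic connectivity is the second entry, 4. By the matrix-tree theorem the graph has (1/9) * product of the nonzero eigenvalues = 32000 spanning trees.

4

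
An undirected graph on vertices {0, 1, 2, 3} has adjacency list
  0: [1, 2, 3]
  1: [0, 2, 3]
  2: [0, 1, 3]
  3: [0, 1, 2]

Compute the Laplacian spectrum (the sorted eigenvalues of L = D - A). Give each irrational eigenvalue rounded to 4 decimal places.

[0, 4, 4, 4]

Reading degrees in the order [0, 1, 2, 3] gives [3, 3, 3, 3]; set D = diag(3, 3, 3, 3) and form L = D - A. Diagonalising L (or applying a numerical eigensolver to the 4x4 matrix) gives the spectrum above. The single zero eigenvalue shows the graph is connected. There is one zero in the spectrum, matching the 1 component.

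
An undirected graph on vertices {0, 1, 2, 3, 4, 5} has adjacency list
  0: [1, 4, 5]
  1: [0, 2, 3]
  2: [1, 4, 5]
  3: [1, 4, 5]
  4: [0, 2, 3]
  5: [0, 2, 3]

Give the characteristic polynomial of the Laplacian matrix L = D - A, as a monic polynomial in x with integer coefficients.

Reading degrees in the order [0, 1, 2, 3, 4, 5] gives [3, 3, 3, 3, 3, 3]; set D = diag(3, 3, 3, 3, 3, 3) and form L = D - A. L has integer entries, so p(x) = det(xI - L) has integer coefficients. Expanding the determinant yields x^6 - 18x^5 + 126x^4 - 432x^3 + 729x^2 - 486x. Since p(0) = det(-L) = 0, x divides p(x). There is one zero in the spectrum, matching the 1 component. The eigenvalues sum to 18, which equals trace(L) = 2|E|.

x^6 - 18x^5 + 126x^4 - 432x^3 + 729x^2 - 486x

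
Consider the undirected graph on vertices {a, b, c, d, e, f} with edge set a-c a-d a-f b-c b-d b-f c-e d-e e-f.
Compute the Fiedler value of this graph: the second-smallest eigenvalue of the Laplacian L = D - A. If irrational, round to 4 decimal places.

3

With the vertex order [a, b, c, d, e, f], the degrees are [3, 3, 3, 3, 3, 3], giving D = diag(3, 3, 3, 3, 3, 3) and L = D - A. Computing the eigenvalues of L and sorting gives [0, 3, 3, 3, 3, 6]. The Fiedler value lambda_2 = 3 is strictly positive, so the graph is connected. The eigenvalues sum to 18, which equals trace(L) = 2|E|. There is one zero in the spectrum, matching the 1 component.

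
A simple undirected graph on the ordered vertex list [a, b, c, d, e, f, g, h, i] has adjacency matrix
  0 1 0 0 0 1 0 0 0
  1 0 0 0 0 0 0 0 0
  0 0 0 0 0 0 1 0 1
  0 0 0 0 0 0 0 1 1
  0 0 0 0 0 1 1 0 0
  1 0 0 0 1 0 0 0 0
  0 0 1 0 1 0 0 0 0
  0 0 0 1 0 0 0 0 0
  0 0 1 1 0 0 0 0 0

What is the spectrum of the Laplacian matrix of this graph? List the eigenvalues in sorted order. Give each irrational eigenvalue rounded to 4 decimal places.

Each diagonal entry of L is the vertex degree and each off-diagonal entry is -1 where an edge is present, 0 otherwise; in the order [a, b, c, d, e, f, g, h, i] the diagonal is [2, 1, 2, 2, 2, 2, 2, 1, 2]. Diagonalising L (or applying a numerical eigensolver to the 9x9 matrix) gives the spectrum above. There is one zero in the spectrum, matching the 1 component.

[0, 0.1206, 0.4679, 1, 1.6527, 2.3473, 3, 3.5321, 3.8794]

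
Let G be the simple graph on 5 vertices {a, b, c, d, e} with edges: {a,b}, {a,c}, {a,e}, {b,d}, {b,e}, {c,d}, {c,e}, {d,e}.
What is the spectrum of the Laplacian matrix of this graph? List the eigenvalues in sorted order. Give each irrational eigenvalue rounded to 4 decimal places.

With the vertex order [a, b, c, d, e], the degrees are [3, 3, 3, 3, 4], giving D = diag(3, 3, 3, 3, 4) and L = D - A. The multiplicity of 0 as a Laplacian eigenvalue equals the number of connected components. The eigenvalues sum to 16, which equals trace(L) = 2|E|. The largest eigenvalue, 5, is at most the vertex count 5.

[0, 3, 3, 5, 5]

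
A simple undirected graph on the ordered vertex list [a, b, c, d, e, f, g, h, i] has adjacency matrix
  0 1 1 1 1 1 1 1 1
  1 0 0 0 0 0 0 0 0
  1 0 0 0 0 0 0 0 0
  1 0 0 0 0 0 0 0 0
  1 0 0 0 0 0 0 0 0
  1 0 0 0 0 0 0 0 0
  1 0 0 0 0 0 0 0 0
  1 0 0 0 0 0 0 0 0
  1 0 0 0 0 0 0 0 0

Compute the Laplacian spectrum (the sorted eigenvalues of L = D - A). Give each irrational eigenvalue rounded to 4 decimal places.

[0, 1, 1, 1, 1, 1, 1, 1, 9]

Each diagonal entry of L is the vertex degree and each off-diagonal entry is -1 where an edge is present, 0 otherwise; in the order [a, b, c, d, e, f, g, h, i] the diagonal is [8, 1, 1, 1, 1, 1, 1, 1, 1]. Since every row of L sums to 0, the all-ones vector is in the kernel and 0 is an eigenvalue. The single zero eigenvalue shows the graph is connected. The eigenvalues sum to 16, which equals trace(L) = 2|E|.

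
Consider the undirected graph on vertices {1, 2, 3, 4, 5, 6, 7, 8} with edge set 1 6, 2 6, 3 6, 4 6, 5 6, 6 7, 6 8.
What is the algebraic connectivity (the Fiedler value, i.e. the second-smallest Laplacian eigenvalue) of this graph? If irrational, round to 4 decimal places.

With the vertex order [1, 2, 3, 4, 5, 6, 7, 8], the degrees are [1, 1, 1, 1, 1, 7, 1, 1], giving D = diag(1, 1, 1, 1, 1, 7, 1, 1) and L = D - A. Computing the eigenvalues of L and sorting gives [0, 1, 1, 1, 1, 1, 1, 8]. The Fiedler value lambda_2 = 1 is strictly positive, so the graph is connected. The eigenvalues sum to 14, which equals trace(L) = 2|E|.

1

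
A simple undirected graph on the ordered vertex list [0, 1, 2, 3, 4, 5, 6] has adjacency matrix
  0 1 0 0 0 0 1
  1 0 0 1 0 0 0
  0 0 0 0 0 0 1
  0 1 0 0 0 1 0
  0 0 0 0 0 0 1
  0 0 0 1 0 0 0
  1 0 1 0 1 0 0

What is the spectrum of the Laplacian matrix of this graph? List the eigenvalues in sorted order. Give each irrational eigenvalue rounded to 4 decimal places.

[0, 0.2254, 1, 1, 2.1859, 3.3604, 4.2283]

With the vertex order [0, 1, 2, 3, 4, 5, 6], the degrees are [2, 2, 1, 2, 1, 1, 3], giving D = diag(2, 2, 1, 2, 1, 1, 3) and L = D - A. Diagonalising L (or applying a numerical eigensolver to the 7x7 matrix) gives the spectrum above. The single zero eigenvalue shows the graph is connected. By the matrix-tree theorem the graph has (1/7) * product of the nonzero eigenvalues = 1 spanning tree. The eigenvalues sum to 12, which equals trace(L) = 2|E|.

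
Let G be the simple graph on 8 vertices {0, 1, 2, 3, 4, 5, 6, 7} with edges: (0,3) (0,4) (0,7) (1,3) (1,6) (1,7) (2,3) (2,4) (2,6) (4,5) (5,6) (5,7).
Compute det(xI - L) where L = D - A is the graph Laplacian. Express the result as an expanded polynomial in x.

With the vertex order [0, 1, 2, 3, 4, 5, 6, 7], the degrees are [3, 3, 3, 3, 3, 3, 3, 3], giving D = diag(3, 3, 3, 3, 3, 3, 3, 3) and L = D - A. Computing det(xI - L) by cofactor expansion (or equivalently via sum-over-permutations) gives x^8 - 24x^7 + 240x^6 - 1296x^5 + 4080x^4 - 7488x^3 + 7424x^2 - 3072x. The constant term is 0 because L is singular (the all-ones vector lies in its kernel). The largest eigenvalue, 6, is at most the vertex count 8.

x^8 - 24x^7 + 240x^6 - 1296x^5 + 4080x^4 - 7488x^3 + 7424x^2 - 3072x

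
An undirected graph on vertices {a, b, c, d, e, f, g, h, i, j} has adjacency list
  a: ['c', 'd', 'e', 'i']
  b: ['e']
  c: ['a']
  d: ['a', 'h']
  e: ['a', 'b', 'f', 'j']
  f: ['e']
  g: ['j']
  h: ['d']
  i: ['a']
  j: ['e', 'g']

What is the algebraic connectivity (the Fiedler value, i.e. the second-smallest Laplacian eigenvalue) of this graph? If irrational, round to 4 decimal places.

0.2330

With the vertex order [a, b, c, d, e, f, g, h, i, j], the degrees are [4, 1, 1, 2, 4, 1, 1, 1, 1, 2], giving D = diag(4, 1, 1, 2, 4, 1, 1, 1, 1, 2) and L = D - A. Computing the eigenvalues of L and sorting gives [0, 0.2330, 0.5188, 0.6158, 1, 1, 2.3111, 2.4408, 4.1701, 5.7105]. The Fiedler value lambda_2 = 0.2330 is strictly positive, so the graph is connected. The largest eigenvalue, 5.7105, is at most the vertex count 10.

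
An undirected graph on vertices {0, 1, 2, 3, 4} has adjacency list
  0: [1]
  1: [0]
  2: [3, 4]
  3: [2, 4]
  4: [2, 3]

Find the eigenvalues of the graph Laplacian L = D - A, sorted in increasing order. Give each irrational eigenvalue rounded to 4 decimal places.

[0, 0, 2, 3, 3]

Reading degrees in the order [0, 1, 2, 3, 4] gives [1, 1, 2, 2, 2]; set D = diag(1, 1, 2, 2, 2) and form L = D - A. Since every row of L sums to 0, the all-ones vector is in the kernel and 0 is an eigenvalue. The 2 zero eigenvalues correspond to the 2 connected components. The eigenvalues sum to 8, which equals trace(L) = 2|E|.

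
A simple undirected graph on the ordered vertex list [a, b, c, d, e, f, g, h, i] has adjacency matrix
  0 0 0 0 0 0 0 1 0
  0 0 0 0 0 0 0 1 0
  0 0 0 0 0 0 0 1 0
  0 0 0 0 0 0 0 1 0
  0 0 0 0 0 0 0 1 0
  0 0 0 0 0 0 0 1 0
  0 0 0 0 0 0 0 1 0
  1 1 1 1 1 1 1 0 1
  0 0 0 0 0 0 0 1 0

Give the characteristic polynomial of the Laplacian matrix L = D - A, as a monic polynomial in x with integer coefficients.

With the vertex order [a, b, c, d, e, f, g, h, i], the degrees are [1, 1, 1, 1, 1, 1, 1, 8, 1], giving D = diag(1, 1, 1, 1, 1, 1, 1, 8, 1) and L = D - A. The eigenvalues of L are [0, 1, 1, 1, 1, 1, 1, 1, 9]; the characteristic polynomial is the product of (x - lambda_i), which multiplies out to x^9 - 16x^8 + 84x^7 - 224x^6 + 350x^5 - 336x^4 + 196x^3 - 64x^2 + 9x. The constant term is 0 because L is singular (the all-ones vector lies in its kernel).

x^9 - 16x^8 + 84x^7 - 224x^6 + 350x^5 - 336x^4 + 196x^3 - 64x^2 + 9x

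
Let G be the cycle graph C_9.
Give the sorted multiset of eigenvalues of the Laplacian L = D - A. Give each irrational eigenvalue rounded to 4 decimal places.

The graph has 9 vertices and degree multiset [2, 2, 2, 2, 2, 2, 2, 2, 2]; D is the diagonal matrix of degrees and L = D - A. The multiplicity of 0 as a Laplacian eigenvalue equals the number of connected components. By the matrix-tree theorem the graph has (1/9) * product of the nonzero eigenvalues = 9 spanning trees. There is one zero in the spectrum, matching the 1 component.

[0, 0.4679, 0.4679, 1.6527, 1.6527, 3, 3, 3.8794, 3.8794]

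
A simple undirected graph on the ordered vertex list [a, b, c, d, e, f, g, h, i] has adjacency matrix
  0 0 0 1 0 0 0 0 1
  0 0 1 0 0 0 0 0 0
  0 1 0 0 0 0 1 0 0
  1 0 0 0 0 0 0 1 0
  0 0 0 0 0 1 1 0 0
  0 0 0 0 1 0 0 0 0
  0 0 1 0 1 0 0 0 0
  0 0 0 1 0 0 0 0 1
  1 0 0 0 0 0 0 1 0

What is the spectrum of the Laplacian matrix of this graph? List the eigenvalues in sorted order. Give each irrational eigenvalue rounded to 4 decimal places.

[0, 0, 0.3820, 1.3820, 2, 2, 2.6180, 3.6180, 4]

Each diagonal entry of L is the vertex degree and each off-diagonal entry is -1 where an edge is present, 0 otherwise; in the order [a, b, c, d, e, f, g, h, i] the diagonal is [2, 1, 2, 2, 2, 1, 2, 2, 2]. Diagonalising L (or applying a numerical eigensolver to the 9x9 matrix) gives the spectrum above. The 2 zero eigenvalues correspond to the 2 connected components. The eigenvalues sum to 16, which equals trace(L) = 2|E|. There are 2 zeros in the spectrum, matching the 2 components.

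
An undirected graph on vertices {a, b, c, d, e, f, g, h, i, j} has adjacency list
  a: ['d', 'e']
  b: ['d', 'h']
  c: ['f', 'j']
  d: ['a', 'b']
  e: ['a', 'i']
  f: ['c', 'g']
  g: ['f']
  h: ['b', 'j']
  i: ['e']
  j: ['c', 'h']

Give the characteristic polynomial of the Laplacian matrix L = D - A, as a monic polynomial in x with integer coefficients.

Each diagonal entry of L is the vertex degree and each off-diagonal entry is -1 where an edge is present, 0 otherwise; in the order [a, b, c, d, e, f, g, h, i, j] the diagonal is [2, 2, 2, 2, 2, 2, 1, 2, 1, 2]. L has integer entries, so p(x) = det(xI - L) has integer coefficients. Expanding the determinant yields x^10 - 18x^9 + 136x^8 - 560x^7 + 1365x^6 - 2002x^5 + 1716x^4 - 792x^3 + 165x^2 - 10x. The constant term is 0 because L is singular (the all-ones vector lies in its kernel). By the matrix-tree theorem the graph has (1/10) * product of the nonzero eigenvalues = 1 spanning tree.

x^10 - 18x^9 + 136x^8 - 560x^7 + 1365x^6 - 2002x^5 + 1716x^4 - 792x^3 + 165x^2 - 10x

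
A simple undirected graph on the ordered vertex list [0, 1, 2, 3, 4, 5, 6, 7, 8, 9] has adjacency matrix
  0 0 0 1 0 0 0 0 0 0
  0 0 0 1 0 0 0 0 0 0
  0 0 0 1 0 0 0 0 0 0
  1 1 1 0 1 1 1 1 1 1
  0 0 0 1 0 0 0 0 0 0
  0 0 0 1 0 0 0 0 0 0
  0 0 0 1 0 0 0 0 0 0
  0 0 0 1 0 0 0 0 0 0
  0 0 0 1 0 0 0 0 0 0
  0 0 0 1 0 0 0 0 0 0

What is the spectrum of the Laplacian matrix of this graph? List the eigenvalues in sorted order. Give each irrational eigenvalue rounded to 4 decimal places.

Each diagonal entry of L is the vertex degree and each off-diagonal entry is -1 where an edge is present, 0 otherwise; in the order [0, 1, 2, 3, 4, 5, 6, 7, 8, 9] the diagonal is [1, 1, 1, 9, 1, 1, 1, 1, 1, 1]. Since every row of L sums to 0, the all-ones vector is in the kernel and 0 is an eigenvalue. The single zero eigenvalue shows the graph is connected. The eigenvalues sum to 18, which equals trace(L) = 2|E|.

[0, 1, 1, 1, 1, 1, 1, 1, 1, 10]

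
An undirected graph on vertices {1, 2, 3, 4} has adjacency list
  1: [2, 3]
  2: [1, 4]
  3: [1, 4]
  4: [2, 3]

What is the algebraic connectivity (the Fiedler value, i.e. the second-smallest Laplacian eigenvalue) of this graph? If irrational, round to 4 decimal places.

2

Reading degrees in the order [1, 2, 3, 4] gives [2, 2, 2, 2]; set D = diag(2, 2, 2, 2) and form L = D - A. Computing the eigenvalues of L and sorting gives [0, 2, 2, 4]. The Fiedler value lambda_2 = 2 is strictly positive, so the graph is connected. The eigenvalues sum to 8, which equals trace(L) = 2|E|. The largest eigenvalue, 4, is at most the vertex count 4.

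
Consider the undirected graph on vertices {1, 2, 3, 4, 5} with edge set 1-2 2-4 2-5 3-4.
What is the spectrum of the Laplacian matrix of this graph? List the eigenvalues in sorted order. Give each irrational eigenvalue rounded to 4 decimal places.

With the vertex order [1, 2, 3, 4, 5], the degrees are [1, 3, 1, 2, 1], giving D = diag(1, 3, 1, 2, 1) and L = D - A. Diagonalising L (or applying a numerical eigensolver to the 5x5 matrix) gives the spectrum above. The single zero eigenvalue shows the graph is connected. By the matrix-tree theorem the graph has (1/5) * product of the nonzero eigenvalues = 1 spanning tree.

[0, 0.5188, 1, 2.3111, 4.1701]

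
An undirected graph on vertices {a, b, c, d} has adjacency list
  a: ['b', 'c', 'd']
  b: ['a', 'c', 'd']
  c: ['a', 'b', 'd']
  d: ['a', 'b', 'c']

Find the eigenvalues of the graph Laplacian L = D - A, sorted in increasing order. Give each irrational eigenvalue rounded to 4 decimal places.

With the vertex order [a, b, c, d], the degrees are [3, 3, 3, 3], giving D = diag(3, 3, 3, 3) and L = D - A. The multiplicity of 0 as a Laplacian eigenvalue equals the number of connected components. The largest eigenvalue, 4, is at most the vertex count 4.

[0, 4, 4, 4]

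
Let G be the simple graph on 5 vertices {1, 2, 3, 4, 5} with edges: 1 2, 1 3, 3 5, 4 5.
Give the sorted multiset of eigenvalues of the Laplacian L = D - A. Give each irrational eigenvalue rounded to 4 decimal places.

Each diagonal entry of L is the vertex degree and each off-diagonal entry is -1 where an edge is present, 0 otherwise; in the order [1, 2, 3, 4, 5] the diagonal is [2, 1, 2, 1, 2]. The multiplicity of 0 as a Laplacian eigenvalue equals the number of connected components. There is one zero in the spectrum, matching the 1 component. The eigenvalues sum to 8, which equals trace(L) = 2|E|.

[0, 0.3820, 1.3820, 2.6180, 3.6180]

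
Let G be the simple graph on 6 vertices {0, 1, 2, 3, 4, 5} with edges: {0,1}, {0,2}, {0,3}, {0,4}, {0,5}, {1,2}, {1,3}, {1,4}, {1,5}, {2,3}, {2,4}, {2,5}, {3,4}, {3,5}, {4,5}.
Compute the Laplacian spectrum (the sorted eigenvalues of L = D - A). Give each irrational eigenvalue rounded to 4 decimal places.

[0, 6, 6, 6, 6, 6]

Reading degrees in the order [0, 1, 2, 3, 4, 5] gives [5, 5, 5, 5, 5, 5]; set D = diag(5, 5, 5, 5, 5, 5) and form L = D - A. L is symmetric positive semidefinite, so every eigenvalue is real and nonnegative. The single zero eigenvalue shows the graph is connected. By the matrix-tree theorem the graph has (1/6) * product of the nonzero eigenvalues = 1296 spanning trees.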